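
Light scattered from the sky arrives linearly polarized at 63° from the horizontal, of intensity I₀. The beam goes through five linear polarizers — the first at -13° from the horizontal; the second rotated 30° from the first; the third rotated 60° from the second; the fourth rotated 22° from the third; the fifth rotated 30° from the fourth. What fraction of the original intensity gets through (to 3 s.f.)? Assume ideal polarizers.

≈ 0.00708 I₀

I₁ = I₀ cos²(-13° − 63°) = I₀ cos²(76°) = 0.05853 I₀.
I₂ = I₁ cos²(30°) = 0.05853 · 0.75 I₀ = 0.04389 I₀.
I₃ = I₂ cos²(60°) = 0.04389 · 0.25 I₀ = 0.01097 I₀.
I₄ = I₃ cos²(22°) = 0.01097 · 0.8597 I₀ = 0.009434 I₀.
I₅ = I₄ cos²(30°) = 0.009434 · 0.75 I₀ = 0.007075 I₀.
Transmitted fraction = 0.007075.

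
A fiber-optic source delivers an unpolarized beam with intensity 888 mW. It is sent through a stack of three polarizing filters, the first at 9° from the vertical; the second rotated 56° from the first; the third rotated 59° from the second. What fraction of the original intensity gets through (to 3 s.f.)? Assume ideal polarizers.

Unpolarized light through the first polarizer → I₁ = 888 mW/2 = 444 mW, polarized at 9°.
I₂ = I₁ · cos²(56°) = 444 · 0.3127 = 138.8 mW.
I₃ = I₂ · cos²(59°) = 138.8 · 0.2653 = 36.83 mW.
Transmitted fraction = 0.04147.

I/I₀ ≈ 0.0415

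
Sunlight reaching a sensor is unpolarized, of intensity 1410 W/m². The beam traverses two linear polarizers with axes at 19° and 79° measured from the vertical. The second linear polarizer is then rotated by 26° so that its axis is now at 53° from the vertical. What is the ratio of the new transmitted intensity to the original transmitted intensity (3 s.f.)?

I_new/I_old ≈ 2.75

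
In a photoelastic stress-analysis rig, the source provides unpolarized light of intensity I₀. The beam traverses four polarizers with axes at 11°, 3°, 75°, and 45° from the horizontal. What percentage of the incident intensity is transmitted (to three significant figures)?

≈ 3.51%

Unpolarized light through the first polarizer → I₁ = ½ I₀, now polarized at 11°.
I₂ = I₁ cos²(3° − 11°) = 0.5 I₀ · cos²(8°) = 0.4903 I₀.
I₃ = I₂ cos²(75° − 3°) = 0.4903 I₀ · cos²(72°) = 0.04682 I₀.
I₄ = I₃ cos²(45° − 75°) = 0.04682 I₀ · cos²(30°) = 0.03512 I₀.
That is 3.512% of the incident intensity.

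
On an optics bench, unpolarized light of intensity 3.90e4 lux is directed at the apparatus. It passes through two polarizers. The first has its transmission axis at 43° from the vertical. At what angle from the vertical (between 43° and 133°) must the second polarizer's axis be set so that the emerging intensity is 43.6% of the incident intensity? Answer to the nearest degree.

Unpolarized light through the first polarizer → I₁ = ½ I₀, now polarized at 43°.
Need I₂/I₀ = 0.436, so cos²(θ − 43°) = 0.436 / 0.5 = 0.872.
θ − 43° = arccos(√0.872) = 21.0°, giving θ ≈ 43 + 21.0 = 64.0°.

θ ≈ 64°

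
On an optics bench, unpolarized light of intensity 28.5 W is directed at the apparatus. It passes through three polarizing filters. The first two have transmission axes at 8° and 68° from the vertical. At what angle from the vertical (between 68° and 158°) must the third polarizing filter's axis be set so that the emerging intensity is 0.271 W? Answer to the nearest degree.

Unpolarized light through the first polarizer → I₁ = ½ I₀, now polarized at 8°.
I₂ = I₁ cos²(68° − 8°) = 0.5 I₀ · cos²(60°) = 0.125 I₀.
Target fraction: 0.271 / 28.5 W = 0.009509 of I₀.
Need I₃/I₀ = 0.009509, so cos²(θ − 68°) = 0.009509 / 0.125 = 0.07607.
θ − 68° = arccos(√0.07607) = 74.0°, giving θ ≈ 68 + 74.0 = 142.0°.

θ ≈ 142°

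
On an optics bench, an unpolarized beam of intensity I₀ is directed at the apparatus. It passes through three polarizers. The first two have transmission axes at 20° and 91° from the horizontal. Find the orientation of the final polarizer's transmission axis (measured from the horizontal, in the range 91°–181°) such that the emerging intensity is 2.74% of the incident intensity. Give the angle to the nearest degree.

Unpolarized light through the first polarizer → I₁ = ½ I₀, now polarized at 20°.
I₂ = I₁ cos²(91° − 20°) = 0.5 I₀ · cos²(71°) = 0.053 I₀.
Need I₃/I₀ = 0.0274, so cos²(θ − 91°) = 0.0274 / 0.053 = 0.517.
θ − 91° = arccos(√0.517) = 44.0°, giving θ ≈ 91 + 44.0 = 135.0°.

θ ≈ 135°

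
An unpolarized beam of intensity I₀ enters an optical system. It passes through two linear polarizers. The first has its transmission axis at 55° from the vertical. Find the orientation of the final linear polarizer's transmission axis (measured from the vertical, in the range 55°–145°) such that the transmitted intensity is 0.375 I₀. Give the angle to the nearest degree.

Unpolarized light through the first polarizer → I₁ = ½ I₀, now polarized at 55°.
Need I₂/I₀ = 0.375, so cos²(θ − 55°) = 0.375 / 0.5 = 0.75.
θ − 55° = arccos(√0.75) = 30.0°, giving θ ≈ 55 + 30.0 = 85.0°.

θ ≈ 85°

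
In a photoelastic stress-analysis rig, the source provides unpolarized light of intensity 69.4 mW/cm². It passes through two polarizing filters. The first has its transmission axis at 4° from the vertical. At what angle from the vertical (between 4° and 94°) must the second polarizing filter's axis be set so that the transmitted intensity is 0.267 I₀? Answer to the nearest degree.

θ ≈ 47°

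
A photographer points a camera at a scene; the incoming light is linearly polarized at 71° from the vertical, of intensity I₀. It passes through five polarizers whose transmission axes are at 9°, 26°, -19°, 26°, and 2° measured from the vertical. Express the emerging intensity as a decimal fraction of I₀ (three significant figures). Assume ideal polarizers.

≈ 0.0421 I₀

I₁ = I₀ cos²(9° − 71°) = I₀ cos²(62°) = 0.2204 I₀.
I₂ = I₁ cos²(26° − 9°) = 0.2204 I₀ · cos²(17°) = 0.2016 I₀.
I₃ = I₂ cos²(-19° − 26°) = 0.2016 I₀ · cos²(45°) = 0.1008 I₀.
I₄ = I₃ cos²(26° + 19°) = 0.1008 I₀ · cos²(45°) = 0.05039 I₀.
I₅ = I₄ cos²(2° − 26°) = 0.05039 I₀ · cos²(24°) = 0.04205 I₀.
Transmitted fraction = 0.04205.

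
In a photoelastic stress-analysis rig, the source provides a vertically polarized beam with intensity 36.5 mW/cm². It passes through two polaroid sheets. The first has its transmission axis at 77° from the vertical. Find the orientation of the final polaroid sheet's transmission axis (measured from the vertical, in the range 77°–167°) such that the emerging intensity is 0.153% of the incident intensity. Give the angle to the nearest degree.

θ ≈ 157°

By Malus's law, I₁ = I₀ cos²(77° − 0°) = I₀ cos²(77°) = 0.0506 I₀.
Need I₂/I₀ = 0.00153, so cos²(θ − 77°) = 0.00153 / 0.0506 = 0.03024.
θ − 77° = arccos(√0.03024) = 80.0°, giving θ ≈ 77 + 80.0 = 157.0°.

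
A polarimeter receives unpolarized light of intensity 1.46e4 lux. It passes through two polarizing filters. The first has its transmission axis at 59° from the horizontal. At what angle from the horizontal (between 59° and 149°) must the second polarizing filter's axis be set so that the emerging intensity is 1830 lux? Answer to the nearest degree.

Unpolarized light through the first polarizer → I₁ = ½ I₀, now polarized at 59°.
Target fraction: 1830 / 1.46e4 lux = 0.1253 of I₀.
Need I₂/I₀ = 0.1253, so cos²(θ − 59°) = 0.1253 / 0.5 = 0.2507.
θ − 59° = arccos(√0.2507) = 60.0°, giving θ ≈ 59 + 60.0 = 119.0°.

θ ≈ 119°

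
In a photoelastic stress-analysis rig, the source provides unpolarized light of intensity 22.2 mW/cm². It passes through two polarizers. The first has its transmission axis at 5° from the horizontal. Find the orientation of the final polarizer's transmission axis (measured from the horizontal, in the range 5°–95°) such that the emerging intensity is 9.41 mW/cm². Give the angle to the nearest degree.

θ ≈ 28°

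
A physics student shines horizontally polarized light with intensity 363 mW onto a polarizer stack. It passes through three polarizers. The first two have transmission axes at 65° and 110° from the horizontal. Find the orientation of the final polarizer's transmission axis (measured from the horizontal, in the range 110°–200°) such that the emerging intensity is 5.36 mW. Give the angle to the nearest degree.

θ ≈ 176°

I₁ = I₀ cos²(65° − 0°) = I₀ cos²(65°) = 0.1786 I₀.
I₂ = I₁ cos²(110° − 65°) = 0.1786 I₀ · cos²(45°) = 0.0893 I₀.
Target fraction: 5.36 / 363 mW = 0.01477 of I₀.
Need I₃/I₀ = 0.01477, so cos²(θ − 110°) = 0.01477 / 0.0893 = 0.1653.
θ − 110° = arccos(√0.1653) = 66.0°, giving θ ≈ 110 + 66.0 = 176.0°.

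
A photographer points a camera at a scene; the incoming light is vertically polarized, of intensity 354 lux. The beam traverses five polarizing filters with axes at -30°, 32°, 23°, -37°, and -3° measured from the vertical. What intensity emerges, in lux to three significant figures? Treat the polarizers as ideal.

I ≈ 9.81 lux

I₁ = 354 lux · cos²(30°) = 265.5 lux.
I₂ = I₁ · cos²(62°) = 265.5 · 0.2204 = 58.52 lux.
I₃ = I₂ · cos²(9°) = 58.52 · 0.9755 = 57.09 lux.
I₄ = I₃ · cos²(60°) = 57.09 · 0.25 = 14.27 lux.
I₅ = I₄ · cos²(34°) = 14.27 · 0.6873 = 9.809 lux.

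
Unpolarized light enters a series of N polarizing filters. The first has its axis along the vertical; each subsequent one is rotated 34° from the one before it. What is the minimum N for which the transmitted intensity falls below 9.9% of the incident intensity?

First polarizer halves the unpolarized light: factor 1/2.
Each further stage multiplies by cos²(34°) = 0.6873.
After N polarizers: T = 0.5·0.6873^(N−1). Require T < 0.099 ⇒ N−1 > ln(0.099/0.5)/ln(0.6873) = 4.32, so N−1 ≥ 5 and N = 6.
Check: N=6 gives T = 0.07669 < 0.099; N=5 gives T = 0.1116.

N = 6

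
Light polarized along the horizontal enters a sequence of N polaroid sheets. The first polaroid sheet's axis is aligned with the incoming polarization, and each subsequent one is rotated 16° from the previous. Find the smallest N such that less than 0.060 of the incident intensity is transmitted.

First polarizer is aligned with the polarization: full transmission.
Each further stage multiplies by cos²(16°) = 0.924.
After N polarizers: T = 0.924^(N−1). Require T < 0.060 ⇒ N−1 > ln(0.060)/ln(0.924) = 35.61, so N−1 ≥ 36 and N = 37.
Check: N=37 gives T = 0.05816 < 0.060; N=36 gives T = 0.06294.

N = 37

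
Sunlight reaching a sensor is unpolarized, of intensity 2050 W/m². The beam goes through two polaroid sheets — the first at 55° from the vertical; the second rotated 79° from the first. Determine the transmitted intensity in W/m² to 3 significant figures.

Unpolarized light through the first polarizer → I₁ = 2050 W/m²/2 = 1025 W/m², polarized at 55°.
I₂ = I₁ · cos²(79°) = 1025 · 0.03641 = 37.32 W/m².

I ≈ 37.3 W/m²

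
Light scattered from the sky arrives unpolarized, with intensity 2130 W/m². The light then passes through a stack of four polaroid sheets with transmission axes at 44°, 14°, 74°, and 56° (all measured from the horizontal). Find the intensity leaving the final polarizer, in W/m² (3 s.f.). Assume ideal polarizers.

I ≈ 181 W/m²

Unpolarized light through the first polarizer → I₁ = 2130 W/m²/2 = 1065 W/m², polarized at 44°.
I₂ = I₁ · cos²(30°) = 1065 · 0.75 = 798.8 W/m².
I₃ = I₂ · cos²(60°) = 798.8 · 0.25 = 199.7 W/m².
I₄ = I₃ · cos²(18°) = 199.7 · 0.9045 = 180.6 W/m².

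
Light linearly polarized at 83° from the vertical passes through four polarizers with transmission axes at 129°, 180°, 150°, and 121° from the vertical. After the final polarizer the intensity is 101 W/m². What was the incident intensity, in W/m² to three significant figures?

I₀ ≈ 921 W/m²

By Malus's law, I₁ = I₀ cos²(129° − 83°) = I₀ cos²(46°) = 0.4826 I₀.
I₂ = I₁ cos²(180° − 129°) = 0.4826 I₀ · cos²(51°) = 0.1911 I₀.
I₃ = I₂ cos²(150° − 180°) = 0.1911 I₀ · cos²(30°) = 0.1433 I₀.
I₄ = I₃ cos²(121° − 150°) = 0.1433 I₀ · cos²(29°) = 0.1096 I₀.
So 101 W/m² = 0.1096 I₀, giving I₀ = 101/0.1096 = 921.2 W/m².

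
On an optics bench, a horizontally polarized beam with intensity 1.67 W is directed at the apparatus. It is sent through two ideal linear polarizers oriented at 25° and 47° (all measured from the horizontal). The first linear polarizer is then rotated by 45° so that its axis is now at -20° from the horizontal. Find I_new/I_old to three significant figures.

Before rotation:
I₁ = I₀ cos²(25° − 0°) = I₀ cos²(25°) = 0.8214 I₀.
I₂ = I₁ cos²(47° − 25°) = 0.8214 I₀ · cos²(22°) = 0.7061 I₀.
After rotation:
I₁ = I₀ cos²(-20° − 0°) = I₀ cos²(20°) = 0.883 I₀.
I₂ = I₁ cos²(47° + 20°) = 0.883 I₀ · cos²(67°) = 0.1348 I₀.
Ratio = 0.1348 / 0.7061 = 0.1909.

I_new/I_old ≈ 0.191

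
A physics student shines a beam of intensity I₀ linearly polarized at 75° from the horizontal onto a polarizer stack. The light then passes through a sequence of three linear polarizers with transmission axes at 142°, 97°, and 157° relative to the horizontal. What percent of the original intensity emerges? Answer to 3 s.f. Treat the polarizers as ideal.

≈ 1.91%

I₁ = I₀ cos²(142° − 75°) = I₀ cos²(67°) = 0.1527 I₀.
I₂ = I₁ cos²(97° − 142°) = 0.1527 I₀ · cos²(45°) = 0.07634 I₀.
I₃ = I₂ cos²(157° − 97°) = 0.07634 I₀ · cos²(60°) = 0.01908 I₀.
That is 1.908% of the incident intensity.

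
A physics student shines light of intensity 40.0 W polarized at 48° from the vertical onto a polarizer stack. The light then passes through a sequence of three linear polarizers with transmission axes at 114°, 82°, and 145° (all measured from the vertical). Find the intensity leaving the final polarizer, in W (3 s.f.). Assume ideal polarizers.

I ≈ 0.981 W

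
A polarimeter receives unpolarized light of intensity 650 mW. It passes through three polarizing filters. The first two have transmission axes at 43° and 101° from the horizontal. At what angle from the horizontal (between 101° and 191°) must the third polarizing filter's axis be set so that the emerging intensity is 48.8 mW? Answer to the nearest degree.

Unpolarized light through the first polarizer → I₁ = ½ I₀, now polarized at 43°.
I₂ = I₁ cos²(101° − 43°) = 0.5 I₀ · cos²(58°) = 0.1404 I₀.
Target fraction: 48.8 / 650 mW = 0.07508 of I₀.
Need I₃/I₀ = 0.07508, so cos²(θ − 101°) = 0.07508 / 0.1404 = 0.5347.
θ − 101° = arccos(√0.5347) = 43.0°, giving θ ≈ 101 + 43.0 = 144.0°.

θ ≈ 144°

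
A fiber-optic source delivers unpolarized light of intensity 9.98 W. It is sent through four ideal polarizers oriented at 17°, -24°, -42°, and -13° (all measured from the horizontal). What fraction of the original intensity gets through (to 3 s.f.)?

Unpolarized light through the first polarizer → I₁ = 9.98 W/2 = 4.99 W, polarized at 17°.
I₂ = I₁ · cos²(41°) = 4.99 · 0.5696 = 2.842 W.
I₃ = I₂ · cos²(18°) = 2.842 · 0.9045 = 2.571 W.
I₄ = I₃ · cos²(29°) = 2.571 · 0.765 = 1.967 W.
Transmitted fraction = 0.1971.

I/I₀ ≈ 0.197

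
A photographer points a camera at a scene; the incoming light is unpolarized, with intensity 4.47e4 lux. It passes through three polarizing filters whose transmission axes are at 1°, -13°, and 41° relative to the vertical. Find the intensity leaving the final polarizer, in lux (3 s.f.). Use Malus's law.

Unpolarized light through the first polarizer → I₁ = 4.47e4 lux/2 = 2.235e+04 lux, polarized at 1°.
I₂ = I₁ · cos²(14°) = 2.235e+04 · 0.9415 = 2.104e+04 lux.
I₃ = I₂ · cos²(54°) = 2.104e+04 · 0.3455 = 7270 lux.

I ≈ 7270 lux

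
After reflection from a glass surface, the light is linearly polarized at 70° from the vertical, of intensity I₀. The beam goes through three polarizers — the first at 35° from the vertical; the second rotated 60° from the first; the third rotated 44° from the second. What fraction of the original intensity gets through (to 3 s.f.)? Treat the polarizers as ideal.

I₁ = I₀ cos²(35° − 70°) = I₀ cos²(35°) = 0.671 I₀.
I₂ = I₁ cos²(60°) = 0.671 · 0.25 I₀ = 0.1678 I₀.
I₃ = I₂ cos²(44°) = 0.1678 · 0.5174 I₀ = 0.0868 I₀.
Transmitted fraction = 0.0868.

≈ 0.0868 I₀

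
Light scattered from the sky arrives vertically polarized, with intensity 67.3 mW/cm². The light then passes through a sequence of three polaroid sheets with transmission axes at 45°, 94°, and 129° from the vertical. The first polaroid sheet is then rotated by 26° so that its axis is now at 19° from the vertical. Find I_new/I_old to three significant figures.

I_new/I_old ≈ 0.278

Before rotation:
I₁ = I₀ cos²(45° − 0°) = I₀ cos²(45°) = 0.5 I₀.
I₂ = I₁ cos²(94° − 45°) = 0.5 I₀ · cos²(49°) = 0.2152 I₀.
I₃ = I₂ cos²(129° − 94°) = 0.2152 I₀ · cos²(35°) = 0.1444 I₀.
After rotation:
I₁ = I₀ cos²(19° − 0°) = I₀ cos²(19°) = 0.894 I₀.
I₂ = I₁ cos²(94° − 19°) = 0.894 I₀ · cos²(75°) = 0.05989 I₀.
I₃ = I₂ cos²(129° − 94°) = 0.05989 I₀ · cos²(35°) = 0.04018 I₀.
Ratio = 0.04018 / 0.1444 = 0.2783.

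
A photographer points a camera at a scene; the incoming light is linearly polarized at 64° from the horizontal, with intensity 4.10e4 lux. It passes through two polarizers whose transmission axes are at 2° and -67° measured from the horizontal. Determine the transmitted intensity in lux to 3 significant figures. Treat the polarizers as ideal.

I ≈ 1160 lux

By Malus's law, I₁ = 4.10e4 lux · cos²(62°) = 9037 lux.
I₂ = I₁ · cos²(69°) = 9037 · 0.1284 = 1161 lux.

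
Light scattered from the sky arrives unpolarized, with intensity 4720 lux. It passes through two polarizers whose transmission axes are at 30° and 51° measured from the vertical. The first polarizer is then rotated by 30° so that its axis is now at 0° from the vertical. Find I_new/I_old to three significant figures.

Before rotation:
Unpolarized light through the first polarizer → I₁ = ½ I₀, now polarized at 30°.
I₂ = I₁ cos²(51° − 30°) = 0.5 I₀ · cos²(21°) = 0.4358 I₀.
After rotation:
Unpolarized light through the first polarizer → I₁ = ½ I₀, now polarized at 0°.
I₂ = I₁ cos²(51° − 0°) = 0.5 I₀ · cos²(51°) = 0.198 I₀.
Ratio = 0.198 / 0.4358 = 0.4544.

I_new/I_old ≈ 0.454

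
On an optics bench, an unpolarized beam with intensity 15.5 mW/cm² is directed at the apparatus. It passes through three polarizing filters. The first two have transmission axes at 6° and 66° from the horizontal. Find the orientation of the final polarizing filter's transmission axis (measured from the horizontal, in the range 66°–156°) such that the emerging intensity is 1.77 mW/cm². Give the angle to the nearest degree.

Unpolarized light through the first polarizer → I₁ = ½ I₀, now polarized at 6°.
I₂ = I₁ cos²(66° − 6°) = 0.5 I₀ · cos²(60°) = 0.125 I₀.
Target fraction: 1.77 / 15.5 mW/cm² = 0.1142 of I₀.
Need I₃/I₀ = 0.1142, so cos²(θ − 66°) = 0.1142 / 0.125 = 0.9135.
θ − 66° = arccos(√0.9135) = 17.1°, giving θ ≈ 66 + 17.1 = 83.1°.

θ ≈ 83°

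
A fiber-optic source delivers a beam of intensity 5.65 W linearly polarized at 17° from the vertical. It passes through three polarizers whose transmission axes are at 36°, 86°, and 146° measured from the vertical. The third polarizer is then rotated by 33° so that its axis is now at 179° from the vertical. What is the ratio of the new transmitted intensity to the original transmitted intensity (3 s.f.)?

Before rotation:
By Malus's law, I₁ = I₀ cos²(36° − 17°) = I₀ cos²(19°) = 0.894 I₀.
I₂ = I₁ cos²(86° − 36°) = 0.894 I₀ · cos²(50°) = 0.3694 I₀.
I₃ = I₂ cos²(146° − 86°) = 0.3694 I₀ · cos²(60°) = 0.09235 I₀.
After rotation:
I₁ = I₀ cos²(36° − 17°) = I₀ cos²(19°) = 0.894 I₀.
I₂ = I₁ cos²(86° − 36°) = 0.894 I₀ · cos²(50°) = 0.3694 I₀.
Angle between axes 2 and 3: 87°. I₃ = 0.3694 I₀ · cos²(87°) = 0.001012 I₀.
Ratio = 0.001012 / 0.09235 = 0.01096.

I_new/I_old ≈ 0.0110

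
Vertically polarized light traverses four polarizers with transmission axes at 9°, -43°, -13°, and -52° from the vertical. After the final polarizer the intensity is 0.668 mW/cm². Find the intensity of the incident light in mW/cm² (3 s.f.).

I₀ ≈ 3.99 mW/cm²

I₁ = I₀ cos²(9° − 0°) = I₀ cos²(9°) = 0.9755 I₀.
I₂ = I₁ cos²(-43° − 9°) = 0.9755 I₀ · cos²(52°) = 0.3698 I₀.
I₃ = I₂ cos²(-13° + 43°) = 0.3698 I₀ · cos²(30°) = 0.2773 I₀.
I₄ = I₃ cos²(-52° + 13°) = 0.2773 I₀ · cos²(39°) = 0.1675 I₀.
So 0.668 mW/cm² = 0.1675 I₀, giving I₀ = 0.668/0.1675 = 3.988 mW/cm².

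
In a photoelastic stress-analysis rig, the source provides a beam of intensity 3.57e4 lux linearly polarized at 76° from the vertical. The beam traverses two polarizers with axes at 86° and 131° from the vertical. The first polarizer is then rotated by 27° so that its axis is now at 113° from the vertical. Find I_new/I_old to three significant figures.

I_new/I_old ≈ 1.19

Before rotation:
I₁ = I₀ cos²(86° − 76°) = I₀ cos²(10°) = 0.9698 I₀.
I₂ = I₁ cos²(131° − 86°) = 0.9698 I₀ · cos²(45°) = 0.4849 I₀.
After rotation:
I₁ = I₀ cos²(113° − 76°) = I₀ cos²(37°) = 0.6378 I₀.
I₂ = I₁ cos²(131° − 113°) = 0.6378 I₀ · cos²(18°) = 0.5769 I₀.
Ratio = 0.5769 / 0.4849 = 1.19.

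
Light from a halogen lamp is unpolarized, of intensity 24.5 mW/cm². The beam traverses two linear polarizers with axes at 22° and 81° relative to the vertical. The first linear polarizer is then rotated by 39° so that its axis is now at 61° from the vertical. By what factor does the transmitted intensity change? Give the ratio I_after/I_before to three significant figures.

I_new/I_old ≈ 3.33

Before rotation:
Unpolarized light through the first polarizer → I₁ = ½ I₀, now polarized at 22°.
I₂ = I₁ cos²(81° − 22°) = 0.5 I₀ · cos²(59°) = 0.1326 I₀.
After rotation:
Unpolarized light through the first polarizer → I₁ = ½ I₀, now polarized at 61°.
I₂ = I₁ cos²(81° − 61°) = 0.5 I₀ · cos²(20°) = 0.4415 I₀.
Ratio = 0.4415 / 0.1326 = 3.329.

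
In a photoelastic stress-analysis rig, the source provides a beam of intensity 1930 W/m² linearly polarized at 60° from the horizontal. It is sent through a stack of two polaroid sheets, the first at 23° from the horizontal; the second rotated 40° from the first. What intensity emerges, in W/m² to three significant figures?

By Malus's law, I₁ = 1930 W/m² · cos²(37°) = 1231 W/m².
I₂ = I₁ · cos²(40°) = 1231 · 0.5868 = 722.4 W/m².

I ≈ 722 W/m²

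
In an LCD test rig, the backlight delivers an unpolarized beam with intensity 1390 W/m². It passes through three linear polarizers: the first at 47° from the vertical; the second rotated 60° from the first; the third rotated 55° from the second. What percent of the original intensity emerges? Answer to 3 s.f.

≈ 4.11%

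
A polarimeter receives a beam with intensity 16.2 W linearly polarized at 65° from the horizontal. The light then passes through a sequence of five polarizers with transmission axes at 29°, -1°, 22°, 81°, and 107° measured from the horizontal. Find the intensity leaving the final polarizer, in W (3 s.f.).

I₁ = 16.2 W · cos²(36°) = 10.6 W.
I₂ = I₁ · cos²(30°) = 10.6 · 0.75 = 7.952 W.
I₃ = I₂ · cos²(23°) = 7.952 · 0.8473 = 6.738 W.
I₄ = I₃ · cos²(59°) = 6.738 · 0.2653 = 1.787 W.
I₅ = I₄ · cos²(26°) = 1.787 · 0.8078 = 1.444 W.

I ≈ 1.44 W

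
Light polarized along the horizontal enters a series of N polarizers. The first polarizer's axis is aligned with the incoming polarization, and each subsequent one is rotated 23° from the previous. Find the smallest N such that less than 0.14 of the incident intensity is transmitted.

N = 13

First polarizer is aligned with the polarization: full transmission.
Each further stage multiplies by cos²(23°) = 0.8473.
After N polarizers: T = 0.8473^(N−1). Require T < 0.14 ⇒ N−1 > ln(0.14)/ln(0.8473) = 11.87, so N−1 ≥ 12 and N = 13.
Check: N=13 gives T = 0.137 < 0.14; N=12 gives T = 0.1616.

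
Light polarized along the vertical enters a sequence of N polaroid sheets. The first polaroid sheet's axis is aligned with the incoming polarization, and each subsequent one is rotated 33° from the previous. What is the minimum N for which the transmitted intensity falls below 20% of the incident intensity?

First polarizer is aligned with the polarization: full transmission.
Each further stage multiplies by cos²(33°) = 0.7034.
After N polarizers: T = 0.7034^(N−1). Require T < 0.20 ⇒ N−1 > ln(0.20)/ln(0.7034) = 4.57, so N−1 ≥ 5 and N = 6.
Check: N=6 gives T = 0.1722 < 0.20; N=5 gives T = 0.2448.

N = 6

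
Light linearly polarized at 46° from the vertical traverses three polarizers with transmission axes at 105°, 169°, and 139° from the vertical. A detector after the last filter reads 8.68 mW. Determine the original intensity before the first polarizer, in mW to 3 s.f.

I₀ ≈ 227 mW

By Malus's law, I₁ = I₀ cos²(105° − 46°) = I₀ cos²(59°) = 0.2653 I₀.
I₂ = I₁ cos²(169° − 105°) = 0.2653 I₀ · cos²(64°) = 0.05098 I₀.
I₃ = I₂ cos²(139° − 169°) = 0.05098 I₀ · cos²(30°) = 0.03823 I₀.
So 8.68 mW = 0.03823 I₀, giving I₀ = 8.68/0.03823 = 227 mW.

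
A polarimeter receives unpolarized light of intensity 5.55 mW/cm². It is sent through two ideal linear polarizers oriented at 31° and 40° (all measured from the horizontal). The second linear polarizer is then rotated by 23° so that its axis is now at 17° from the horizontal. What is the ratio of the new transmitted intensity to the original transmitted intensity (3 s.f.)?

I_new/I_old ≈ 0.965

Before rotation:
Unpolarized light through the first polarizer → I₁ = ½ I₀, now polarized at 31°.
I₂ = I₁ cos²(40° − 31°) = 0.5 I₀ · cos²(9°) = 0.4878 I₀.
After rotation:
Unpolarized light through the first polarizer → I₁ = ½ I₀, now polarized at 31°.
I₂ = I₁ cos²(17° − 31°) = 0.5 I₀ · cos²(14°) = 0.4707 I₀.
Ratio = 0.4707 / 0.4878 = 0.9651.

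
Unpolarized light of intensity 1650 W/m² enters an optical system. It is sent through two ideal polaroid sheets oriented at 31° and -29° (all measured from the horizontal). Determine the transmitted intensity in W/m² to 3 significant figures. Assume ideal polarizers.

I ≈ 206 W/m²

Unpolarized light through the first polarizer → I₁ = 1650 W/m²/2 = 825 W/m², polarized at 31°.
I₂ = I₁ · cos²(60°) = 825 · 0.25 = 206.3 W/m².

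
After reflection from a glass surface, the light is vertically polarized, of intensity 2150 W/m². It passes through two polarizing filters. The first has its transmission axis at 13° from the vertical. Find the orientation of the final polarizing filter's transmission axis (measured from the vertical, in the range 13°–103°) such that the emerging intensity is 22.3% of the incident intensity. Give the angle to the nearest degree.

I₁ = I₀ cos²(13° − 0°) = I₀ cos²(13°) = 0.9494 I₀.
Need I₂/I₀ = 0.223, so cos²(θ − 13°) = 0.223 / 0.9494 = 0.2349.
θ − 13° = arccos(√0.2349) = 61.0°, giving θ ≈ 13 + 61.0 = 74.0°.

θ ≈ 74°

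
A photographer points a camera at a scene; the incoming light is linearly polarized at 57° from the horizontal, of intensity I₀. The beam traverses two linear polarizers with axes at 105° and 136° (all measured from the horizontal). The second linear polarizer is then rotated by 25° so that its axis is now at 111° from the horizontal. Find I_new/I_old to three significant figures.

Before rotation:
By Malus's law, I₁ = I₀ cos²(105° − 57°) = I₀ cos²(48°) = 0.4477 I₀.
I₂ = I₁ cos²(136° − 105°) = 0.4477 I₀ · cos²(31°) = 0.329 I₀.
After rotation:
I₁ = I₀ cos²(105° − 57°) = I₀ cos²(48°) = 0.4477 I₀.
I₂ = I₁ cos²(111° − 105°) = 0.4477 I₀ · cos²(6°) = 0.4428 I₀.
Ratio = 0.4428 / 0.329 = 1.346.

I_new/I_old ≈ 1.35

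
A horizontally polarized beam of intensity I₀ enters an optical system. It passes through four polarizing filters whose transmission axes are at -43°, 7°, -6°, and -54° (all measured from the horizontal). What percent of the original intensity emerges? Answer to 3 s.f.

By Malus's law, I₁ = I₀ cos²(-43° − 0°) = I₀ cos²(43°) = 0.5349 I₀.
I₂ = I₁ cos²(7° + 43°) = 0.5349 I₀ · cos²(50°) = 0.221 I₀.
I₃ = I₂ cos²(-6° − 7°) = 0.221 I₀ · cos²(13°) = 0.2098 I₀.
I₄ = I₃ cos²(-54° + 6°) = 0.2098 I₀ · cos²(48°) = 0.09394 I₀.
That is 9.394% of the incident intensity.

≈ 9.39%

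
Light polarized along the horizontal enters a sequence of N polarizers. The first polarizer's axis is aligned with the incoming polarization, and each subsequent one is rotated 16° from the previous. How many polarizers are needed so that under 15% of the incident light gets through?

N = 26

First polarizer is aligned with the polarization: full transmission.
Each further stage multiplies by cos²(16°) = 0.924.
After N polarizers: T = 0.924^(N−1). Require T < 0.15 ⇒ N−1 > ln(0.15)/ln(0.924) = 24.01, so N−1 ≥ 25 and N = 26.
Check: N=26 gives T = 0.1387 < 0.15; N=25 gives T = 0.1501.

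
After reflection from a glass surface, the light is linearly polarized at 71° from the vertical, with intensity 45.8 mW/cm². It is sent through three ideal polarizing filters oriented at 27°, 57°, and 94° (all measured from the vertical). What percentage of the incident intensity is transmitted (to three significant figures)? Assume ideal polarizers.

≈ 24.8%

I₁ = 45.8 mW/cm² · cos²(44°) = 23.7 mW/cm².
I₂ = I₁ · cos²(30°) = 23.7 · 0.75 = 17.77 mW/cm².
I₃ = I₂ · cos²(37°) = 17.77 · 0.6378 = 11.34 mW/cm².
That is 24.75% of the incident intensity.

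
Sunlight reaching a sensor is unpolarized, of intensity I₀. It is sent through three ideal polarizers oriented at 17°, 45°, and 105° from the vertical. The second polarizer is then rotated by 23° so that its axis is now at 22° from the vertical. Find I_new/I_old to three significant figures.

I_new/I_old ≈ 0.0756

Before rotation:
Unpolarized light through the first polarizer → I₁ = ½ I₀, now polarized at 17°.
I₂ = I₁ cos²(45° − 17°) = 0.5 I₀ · cos²(28°) = 0.3898 I₀.
I₃ = I₂ cos²(105° − 45°) = 0.3898 I₀ · cos²(60°) = 0.09745 I₀.
After rotation:
Unpolarized light through the first polarizer → I₁ = ½ I₀, now polarized at 17°.
I₂ = I₁ cos²(22° − 17°) = 0.5 I₀ · cos²(5°) = 0.4962 I₀.
I₃ = I₂ cos²(105° − 22°) = 0.4962 I₀ · cos²(83°) = 0.00737 I₀.
Ratio = 0.00737 / 0.09745 = 0.07563.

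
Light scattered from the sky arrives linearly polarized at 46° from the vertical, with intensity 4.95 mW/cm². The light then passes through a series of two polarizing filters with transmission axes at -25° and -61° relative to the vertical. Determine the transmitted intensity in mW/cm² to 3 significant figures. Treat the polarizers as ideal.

I₁ = 4.95 mW/cm² · cos²(71°) = 0.5247 mW/cm².
I₂ = I₁ · cos²(36°) = 0.5247 · 0.6545 = 0.3434 mW/cm².

I ≈ 0.343 mW/cm²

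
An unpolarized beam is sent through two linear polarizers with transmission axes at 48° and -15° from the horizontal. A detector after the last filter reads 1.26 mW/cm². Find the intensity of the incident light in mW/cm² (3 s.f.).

Unpolarized light through the first polarizer → I₁ = ½ I₀, now polarized at 48°.
I₂ = I₁ cos²(-15° − 48°) = 0.5 I₀ · cos²(63°) = 0.1031 I₀.
So 1.26 mW/cm² = 0.1031 I₀, giving I₀ = 1.26/0.1031 = 12.23 mW/cm².

I₀ ≈ 12.2 mW/cm²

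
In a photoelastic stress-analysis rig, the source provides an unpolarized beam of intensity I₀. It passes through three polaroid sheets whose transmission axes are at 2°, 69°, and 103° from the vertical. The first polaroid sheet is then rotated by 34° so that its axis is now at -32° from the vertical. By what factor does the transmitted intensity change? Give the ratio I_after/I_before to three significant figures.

Before rotation:
Unpolarized light through the first polarizer → I₁ = ½ I₀, now polarized at 2°.
I₂ = I₁ cos²(69° − 2°) = 0.5 I₀ · cos²(67°) = 0.07634 I₀.
I₃ = I₂ cos²(103° − 69°) = 0.07634 I₀ · cos²(34°) = 0.05247 I₀.
After rotation:
Unpolarized light through the first polarizer → I₁ = ½ I₀, now polarized at -32°.
Angle between axes 1 and 2: 79°. I₂ = 0.5 I₀ · cos²(79°) = 0.0182 I₀.
I₃ = I₂ cos²(103° − 69°) = 0.0182 I₀ · cos²(34°) = 0.01251 I₀.
Ratio = 0.01251 / 0.05247 = 0.2385.

I_new/I_old ≈ 0.238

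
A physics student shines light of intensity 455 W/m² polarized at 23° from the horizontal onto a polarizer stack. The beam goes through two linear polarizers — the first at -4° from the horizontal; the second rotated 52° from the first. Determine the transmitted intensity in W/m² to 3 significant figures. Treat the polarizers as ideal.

I ≈ 137 W/m²

I₁ = 455 W/m² · cos²(27°) = 361.2 W/m².
I₂ = I₁ · cos²(52°) = 361.2 · 0.379 = 136.9 W/m².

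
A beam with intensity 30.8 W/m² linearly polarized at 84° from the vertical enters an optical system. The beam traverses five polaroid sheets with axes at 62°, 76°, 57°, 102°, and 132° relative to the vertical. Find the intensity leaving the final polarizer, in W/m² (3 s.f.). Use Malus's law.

I ≈ 8.36 W/m²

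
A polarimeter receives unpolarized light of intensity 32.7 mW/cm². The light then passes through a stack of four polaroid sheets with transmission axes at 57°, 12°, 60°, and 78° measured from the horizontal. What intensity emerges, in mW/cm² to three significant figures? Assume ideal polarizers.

I ≈ 3.31 mW/cm²

Unpolarized light through the first polarizer → I₁ = 32.7 mW/cm²/2 = 16.35 mW/cm², polarized at 57°.
I₂ = I₁ · cos²(45°) = 16.35 · 0.5 = 8.175 mW/cm².
I₃ = I₂ · cos²(48°) = 8.175 · 0.4477 = 3.66 mW/cm².
I₄ = I₃ · cos²(18°) = 3.66 · 0.9045 = 3.311 mW/cm².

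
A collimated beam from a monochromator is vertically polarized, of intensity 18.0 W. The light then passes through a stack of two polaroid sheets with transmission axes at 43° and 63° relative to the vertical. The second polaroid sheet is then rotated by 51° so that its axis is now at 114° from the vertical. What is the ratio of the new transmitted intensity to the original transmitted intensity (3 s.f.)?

I_new/I_old ≈ 0.120

Before rotation:
I₁ = I₀ cos²(43° − 0°) = I₀ cos²(43°) = 0.5349 I₀.
I₂ = I₁ cos²(63° − 43°) = 0.5349 I₀ · cos²(20°) = 0.4723 I₀.
After rotation:
I₁ = I₀ cos²(43° − 0°) = I₀ cos²(43°) = 0.5349 I₀.
I₂ = I₁ cos²(114° − 43°) = 0.5349 I₀ · cos²(71°) = 0.05669 I₀.
Ratio = 0.05669 / 0.4723 = 0.12.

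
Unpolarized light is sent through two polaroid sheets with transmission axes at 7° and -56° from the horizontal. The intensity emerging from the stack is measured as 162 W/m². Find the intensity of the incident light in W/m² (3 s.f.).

Unpolarized light through the first polarizer → I₁ = ½ I₀, now polarized at 7°.
I₂ = I₁ cos²(-56° − 7°) = 0.5 I₀ · cos²(63°) = 0.1031 I₀.
So 162 W/m² = 0.1031 I₀, giving I₀ = 162/0.1031 = 1572 W/m².

I₀ ≈ 1570 W/m²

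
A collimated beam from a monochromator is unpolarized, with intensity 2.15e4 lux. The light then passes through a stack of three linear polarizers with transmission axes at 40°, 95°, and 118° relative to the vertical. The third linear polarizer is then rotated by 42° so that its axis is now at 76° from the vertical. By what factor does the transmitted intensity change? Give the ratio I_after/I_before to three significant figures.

I_new/I_old ≈ 1.06

Before rotation:
Unpolarized light through the first polarizer → I₁ = ½ I₀, now polarized at 40°.
I₂ = I₁ cos²(95° − 40°) = 0.5 I₀ · cos²(55°) = 0.1645 I₀.
I₃ = I₂ cos²(118° − 95°) = 0.1645 I₀ · cos²(23°) = 0.1394 I₀.
After rotation:
Unpolarized light through the first polarizer → I₁ = ½ I₀, now polarized at 40°.
I₂ = I₁ cos²(95° − 40°) = 0.5 I₀ · cos²(55°) = 0.1645 I₀.
I₃ = I₂ cos²(76° − 95°) = 0.1645 I₀ · cos²(19°) = 0.1471 I₀.
Ratio = 0.1471 / 0.1394 = 1.055.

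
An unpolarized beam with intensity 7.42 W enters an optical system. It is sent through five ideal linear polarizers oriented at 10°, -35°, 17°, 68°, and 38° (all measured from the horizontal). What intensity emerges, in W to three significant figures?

Unpolarized light through the first polarizer → I₁ = 7.42 W/2 = 3.71 W, polarized at 10°.
I₂ = I₁ · cos²(45°) = 3.71 · 0.5 = 1.855 W.
I₃ = I₂ · cos²(52°) = 1.855 · 0.379 = 0.7031 W.
I₄ = I₃ · cos²(51°) = 0.7031 · 0.396 = 0.2785 W.
I₅ = I₄ · cos²(30°) = 0.2785 · 0.75 = 0.2088 W.

I ≈ 0.209 W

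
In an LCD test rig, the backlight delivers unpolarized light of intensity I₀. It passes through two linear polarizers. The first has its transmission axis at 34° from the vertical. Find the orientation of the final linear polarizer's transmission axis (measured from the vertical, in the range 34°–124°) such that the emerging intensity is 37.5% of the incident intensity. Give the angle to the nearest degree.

θ ≈ 64°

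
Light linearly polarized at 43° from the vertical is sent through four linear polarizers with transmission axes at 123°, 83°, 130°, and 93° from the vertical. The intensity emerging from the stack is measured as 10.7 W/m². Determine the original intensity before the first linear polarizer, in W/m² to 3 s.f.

By Malus's law, I₁ = I₀ cos²(123° − 43°) = I₀ cos²(80°) = 0.03015 I₀.
I₂ = I₁ cos²(83° − 123°) = 0.03015 I₀ · cos²(40°) = 0.01769 I₀.
I₃ = I₂ cos²(130° − 83°) = 0.01769 I₀ · cos²(47°) = 0.00823 I₀.
I₄ = I₃ cos²(93° − 130°) = 0.00823 I₀ · cos²(37°) = 0.005249 I₀.
So 10.7 W/m² = 0.005249 I₀, giving I₀ = 10.7/0.005249 = 2038 W/m².

I₀ ≈ 2040 W/m²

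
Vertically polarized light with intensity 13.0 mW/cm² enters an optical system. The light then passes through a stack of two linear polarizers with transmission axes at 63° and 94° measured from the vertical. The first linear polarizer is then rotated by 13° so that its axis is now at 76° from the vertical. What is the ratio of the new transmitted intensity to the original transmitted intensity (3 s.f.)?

Before rotation:
By Malus's law, I₁ = I₀ cos²(63° − 0°) = I₀ cos²(63°) = 0.2061 I₀.
I₂ = I₁ cos²(94° − 63°) = 0.2061 I₀ · cos²(31°) = 0.1514 I₀.
After rotation:
I₁ = I₀ cos²(76° − 0°) = I₀ cos²(76°) = 0.05853 I₀.
I₂ = I₁ cos²(94° − 76°) = 0.05853 I₀ · cos²(18°) = 0.05294 I₀.
Ratio = 0.05294 / 0.1514 = 0.3496.

I_new/I_old ≈ 0.350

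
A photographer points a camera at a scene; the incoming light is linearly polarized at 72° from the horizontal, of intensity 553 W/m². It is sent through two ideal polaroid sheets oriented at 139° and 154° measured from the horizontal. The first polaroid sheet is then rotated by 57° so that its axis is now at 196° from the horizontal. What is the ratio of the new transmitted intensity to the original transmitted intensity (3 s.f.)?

Before rotation:
By Malus's law, I₁ = I₀ cos²(139° − 72°) = I₀ cos²(67°) = 0.1527 I₀.
I₂ = I₁ cos²(154° − 139°) = 0.1527 I₀ · cos²(15°) = 0.1424 I₀.
After rotation:
I₁ = I₀ cos²(196° − 72°) = I₀ cos²(56°) = 0.3127 I₀.
I₂ = I₁ cos²(154° − 196°) = 0.3127 I₀ · cos²(42°) = 0.1727 I₀.
Ratio = 0.1727 / 0.1424 = 1.212.

I_new/I_old ≈ 1.21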